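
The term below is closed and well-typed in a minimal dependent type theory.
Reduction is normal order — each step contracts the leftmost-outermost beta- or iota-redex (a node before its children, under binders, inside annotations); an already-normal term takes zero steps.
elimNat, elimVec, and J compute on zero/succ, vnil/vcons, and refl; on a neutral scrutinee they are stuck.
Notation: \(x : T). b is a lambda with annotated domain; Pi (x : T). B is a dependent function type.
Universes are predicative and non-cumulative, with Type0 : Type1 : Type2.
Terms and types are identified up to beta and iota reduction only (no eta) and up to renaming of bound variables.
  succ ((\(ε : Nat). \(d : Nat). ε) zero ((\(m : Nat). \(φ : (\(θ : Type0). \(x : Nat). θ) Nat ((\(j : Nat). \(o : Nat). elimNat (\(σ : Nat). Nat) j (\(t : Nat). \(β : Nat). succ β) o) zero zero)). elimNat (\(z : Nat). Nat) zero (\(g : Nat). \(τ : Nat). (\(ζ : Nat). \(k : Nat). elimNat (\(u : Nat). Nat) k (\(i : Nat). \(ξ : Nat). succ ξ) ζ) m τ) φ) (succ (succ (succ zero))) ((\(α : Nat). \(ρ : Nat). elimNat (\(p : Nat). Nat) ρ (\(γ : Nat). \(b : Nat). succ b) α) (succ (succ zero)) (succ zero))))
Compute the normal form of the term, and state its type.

normal form:
  succ zero
the term's type:
  Nat
observation: 2 normal-order steps normalize the term, beginning with a beta-redex.


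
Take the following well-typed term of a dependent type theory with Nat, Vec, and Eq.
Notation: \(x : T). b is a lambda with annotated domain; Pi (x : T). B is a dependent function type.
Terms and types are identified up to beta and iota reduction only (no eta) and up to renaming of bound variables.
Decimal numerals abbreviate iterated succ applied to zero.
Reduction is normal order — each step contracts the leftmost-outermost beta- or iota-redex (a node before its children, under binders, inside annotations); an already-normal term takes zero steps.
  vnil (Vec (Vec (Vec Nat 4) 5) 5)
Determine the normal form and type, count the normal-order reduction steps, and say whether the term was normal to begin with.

normal form:
  vnil (Vec (Vec (Vec Nat 4) 5) 5)
inferred type:
  Vec (Vec (Vec (Vec Nat 4) 5) 5) 0
normal-order step count: 0
started in normal form: yes


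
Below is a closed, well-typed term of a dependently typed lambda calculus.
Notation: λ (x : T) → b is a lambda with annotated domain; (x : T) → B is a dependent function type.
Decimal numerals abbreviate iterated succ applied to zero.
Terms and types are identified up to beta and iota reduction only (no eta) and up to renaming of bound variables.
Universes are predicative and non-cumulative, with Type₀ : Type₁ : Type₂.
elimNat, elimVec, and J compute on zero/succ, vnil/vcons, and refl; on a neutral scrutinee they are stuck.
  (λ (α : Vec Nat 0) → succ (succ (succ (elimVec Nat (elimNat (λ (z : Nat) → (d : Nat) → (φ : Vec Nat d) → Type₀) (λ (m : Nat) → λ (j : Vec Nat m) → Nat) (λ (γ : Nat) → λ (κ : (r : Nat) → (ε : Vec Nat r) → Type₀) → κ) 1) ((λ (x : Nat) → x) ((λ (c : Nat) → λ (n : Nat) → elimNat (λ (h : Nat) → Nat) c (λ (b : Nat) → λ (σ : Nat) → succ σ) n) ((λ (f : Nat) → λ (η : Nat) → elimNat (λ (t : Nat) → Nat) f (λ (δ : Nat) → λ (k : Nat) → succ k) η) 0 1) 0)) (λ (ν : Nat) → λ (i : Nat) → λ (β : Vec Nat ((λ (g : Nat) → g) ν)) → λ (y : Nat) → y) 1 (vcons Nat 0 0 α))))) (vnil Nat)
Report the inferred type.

type:
  Nat


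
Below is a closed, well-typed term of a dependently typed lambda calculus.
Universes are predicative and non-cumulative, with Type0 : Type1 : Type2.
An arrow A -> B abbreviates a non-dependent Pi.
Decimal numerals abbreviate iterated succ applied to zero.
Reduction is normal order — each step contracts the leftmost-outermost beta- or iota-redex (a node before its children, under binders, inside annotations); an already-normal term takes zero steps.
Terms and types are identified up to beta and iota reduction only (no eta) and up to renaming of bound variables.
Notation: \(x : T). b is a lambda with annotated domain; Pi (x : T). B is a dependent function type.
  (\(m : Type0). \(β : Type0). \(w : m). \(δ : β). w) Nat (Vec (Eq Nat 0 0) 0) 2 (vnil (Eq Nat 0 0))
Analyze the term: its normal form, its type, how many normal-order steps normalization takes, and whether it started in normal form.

normal form:
  2
the term's type:
  Nat
reduction steps (normal order): 4
term was already normal: no
first redex: a beta-redex


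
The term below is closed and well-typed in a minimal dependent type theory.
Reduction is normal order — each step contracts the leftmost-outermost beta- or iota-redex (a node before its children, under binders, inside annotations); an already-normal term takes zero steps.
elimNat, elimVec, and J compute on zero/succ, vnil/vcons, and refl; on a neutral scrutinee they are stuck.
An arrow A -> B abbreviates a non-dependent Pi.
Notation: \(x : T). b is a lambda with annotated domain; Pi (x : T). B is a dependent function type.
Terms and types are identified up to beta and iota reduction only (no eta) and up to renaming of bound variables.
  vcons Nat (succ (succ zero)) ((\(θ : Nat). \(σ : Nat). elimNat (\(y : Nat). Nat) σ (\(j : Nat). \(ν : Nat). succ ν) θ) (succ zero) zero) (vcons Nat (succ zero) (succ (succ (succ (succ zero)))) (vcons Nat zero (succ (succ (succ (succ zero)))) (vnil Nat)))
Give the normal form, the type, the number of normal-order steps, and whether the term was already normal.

normal form:
  vcons Nat (succ (succ zero)) (succ zero) (vcons Nat (succ zero) (succ (succ (succ (succ zero)))) (vcons Nat zero (succ (succ (succ (succ zero)))) (vnil Nat)))
type:
  Vec Nat (succ (succ (succ zero)))
normal-order step count: 6
term was already normal: no
first contracted redex: a beta-redex


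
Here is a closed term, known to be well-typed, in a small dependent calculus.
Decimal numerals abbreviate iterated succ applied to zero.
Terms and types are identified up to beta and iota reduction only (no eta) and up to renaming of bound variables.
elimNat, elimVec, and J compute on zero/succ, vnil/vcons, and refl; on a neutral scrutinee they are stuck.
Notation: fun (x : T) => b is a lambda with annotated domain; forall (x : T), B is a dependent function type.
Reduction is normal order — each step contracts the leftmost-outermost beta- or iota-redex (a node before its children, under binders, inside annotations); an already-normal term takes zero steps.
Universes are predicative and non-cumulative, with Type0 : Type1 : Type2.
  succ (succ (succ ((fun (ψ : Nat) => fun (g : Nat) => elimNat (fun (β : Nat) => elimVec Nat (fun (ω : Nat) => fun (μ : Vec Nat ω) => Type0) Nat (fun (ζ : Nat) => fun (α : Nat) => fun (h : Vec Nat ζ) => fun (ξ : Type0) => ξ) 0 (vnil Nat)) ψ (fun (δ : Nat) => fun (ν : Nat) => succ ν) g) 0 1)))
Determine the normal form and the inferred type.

normal form:
  4
inferred type:
  Nat
observation: the leftmost-outermost redex is a beta-redex, and normalization takes 6 steps.


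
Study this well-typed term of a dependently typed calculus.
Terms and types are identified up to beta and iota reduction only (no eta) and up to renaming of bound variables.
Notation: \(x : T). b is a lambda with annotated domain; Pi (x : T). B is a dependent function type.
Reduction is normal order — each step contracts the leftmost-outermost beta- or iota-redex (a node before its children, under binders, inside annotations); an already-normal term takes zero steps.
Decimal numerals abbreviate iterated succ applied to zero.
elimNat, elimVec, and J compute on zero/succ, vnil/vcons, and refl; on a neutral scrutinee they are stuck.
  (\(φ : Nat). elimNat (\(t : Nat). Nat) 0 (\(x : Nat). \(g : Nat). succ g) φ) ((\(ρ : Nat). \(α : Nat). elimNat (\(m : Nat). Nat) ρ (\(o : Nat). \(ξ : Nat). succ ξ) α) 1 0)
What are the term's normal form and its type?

normal form:
  1
inferred type:
  Nat


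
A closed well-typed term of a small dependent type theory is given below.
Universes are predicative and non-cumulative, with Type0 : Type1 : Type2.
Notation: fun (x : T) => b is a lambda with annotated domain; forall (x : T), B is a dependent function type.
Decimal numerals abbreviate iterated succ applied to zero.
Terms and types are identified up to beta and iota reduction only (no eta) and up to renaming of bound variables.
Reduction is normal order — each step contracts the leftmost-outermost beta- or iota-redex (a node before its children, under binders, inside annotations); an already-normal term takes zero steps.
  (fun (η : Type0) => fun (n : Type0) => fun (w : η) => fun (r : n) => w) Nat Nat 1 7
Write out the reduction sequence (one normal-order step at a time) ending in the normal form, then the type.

reduction (normal order):
  (fun (η : Type0) => fun (n : Type0) => fun (w : η) => fun (r : n) => w) Nat Nat 1 7
  ~> (fun (η : Type0) => fun (n : Nat) => fun (w : η) => n) Nat 1 7
  ~> (fun (η : Nat) => fun (n : Nat) => η) 1 7
  ~> (fun (η : Nat) => 1) 7
  ~> 1
type:
  Nat


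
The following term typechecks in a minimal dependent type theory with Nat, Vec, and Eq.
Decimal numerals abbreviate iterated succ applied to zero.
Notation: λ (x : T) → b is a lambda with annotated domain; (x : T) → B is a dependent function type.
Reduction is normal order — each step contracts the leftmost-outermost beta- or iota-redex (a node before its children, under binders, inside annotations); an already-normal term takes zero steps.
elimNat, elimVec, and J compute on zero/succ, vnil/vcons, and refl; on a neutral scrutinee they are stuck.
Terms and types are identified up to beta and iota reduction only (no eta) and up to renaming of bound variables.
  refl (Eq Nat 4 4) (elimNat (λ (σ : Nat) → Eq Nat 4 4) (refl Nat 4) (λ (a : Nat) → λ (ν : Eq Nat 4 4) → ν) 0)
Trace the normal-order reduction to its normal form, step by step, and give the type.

normal-order reduction:
  refl (Eq Nat 4 4) (elimNat (λ (σ : Nat) → Eq Nat 4 4) (refl Nat 4) (λ (a : Nat) → λ (ν : Eq Nat 4 4) → ν) 0)
  ~> refl (Eq Nat 4 4) (refl Nat 4)
the term's type:
  Eq (Eq Nat 4 4) (refl Nat 4) (refl Nat 4)


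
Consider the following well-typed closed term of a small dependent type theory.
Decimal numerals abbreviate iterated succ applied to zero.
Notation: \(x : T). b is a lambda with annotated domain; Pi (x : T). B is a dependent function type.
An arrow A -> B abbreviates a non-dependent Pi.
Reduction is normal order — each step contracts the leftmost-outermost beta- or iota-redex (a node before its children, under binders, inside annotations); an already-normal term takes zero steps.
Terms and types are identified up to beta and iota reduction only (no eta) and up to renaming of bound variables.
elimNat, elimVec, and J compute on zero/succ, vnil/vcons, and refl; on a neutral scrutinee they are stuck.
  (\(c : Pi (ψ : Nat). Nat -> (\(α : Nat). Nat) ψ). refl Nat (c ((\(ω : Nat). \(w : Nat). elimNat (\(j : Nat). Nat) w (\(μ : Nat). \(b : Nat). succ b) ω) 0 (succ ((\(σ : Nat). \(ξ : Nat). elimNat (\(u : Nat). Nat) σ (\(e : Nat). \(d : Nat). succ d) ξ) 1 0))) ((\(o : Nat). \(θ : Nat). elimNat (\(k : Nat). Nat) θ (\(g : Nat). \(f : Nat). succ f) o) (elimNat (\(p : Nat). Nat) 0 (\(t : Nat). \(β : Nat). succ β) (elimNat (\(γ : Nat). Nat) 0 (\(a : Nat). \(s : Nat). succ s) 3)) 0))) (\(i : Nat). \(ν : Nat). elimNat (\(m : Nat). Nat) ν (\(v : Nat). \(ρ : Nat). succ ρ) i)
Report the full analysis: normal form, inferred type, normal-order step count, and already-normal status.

reduced normal form:
  refl Nat 5
the term's type:
  Eq Nat 5 5
reduction steps (normal order): 48
term was already normal: no
first contracted redex: a beta-redex


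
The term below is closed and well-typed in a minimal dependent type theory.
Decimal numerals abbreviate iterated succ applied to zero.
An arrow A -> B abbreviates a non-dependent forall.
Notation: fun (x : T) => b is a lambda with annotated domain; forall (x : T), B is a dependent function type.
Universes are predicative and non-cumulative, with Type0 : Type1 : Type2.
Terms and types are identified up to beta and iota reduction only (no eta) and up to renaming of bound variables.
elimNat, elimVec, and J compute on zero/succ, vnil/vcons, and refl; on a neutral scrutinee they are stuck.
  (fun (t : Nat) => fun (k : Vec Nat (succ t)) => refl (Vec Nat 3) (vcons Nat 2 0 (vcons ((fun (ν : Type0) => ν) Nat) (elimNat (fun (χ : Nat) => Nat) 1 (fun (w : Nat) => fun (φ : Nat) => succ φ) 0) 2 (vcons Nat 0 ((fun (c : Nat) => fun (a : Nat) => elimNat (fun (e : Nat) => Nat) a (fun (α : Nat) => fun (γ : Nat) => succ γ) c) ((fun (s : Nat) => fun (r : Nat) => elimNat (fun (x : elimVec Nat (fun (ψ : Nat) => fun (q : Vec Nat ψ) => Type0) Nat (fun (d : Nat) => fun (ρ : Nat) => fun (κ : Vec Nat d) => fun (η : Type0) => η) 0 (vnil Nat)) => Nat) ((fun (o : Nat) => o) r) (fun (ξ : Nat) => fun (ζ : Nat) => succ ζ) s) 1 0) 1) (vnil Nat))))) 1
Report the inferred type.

the term's type:
  Vec Nat 2 -> Eq (Vec Nat 3) (vcons Nat 2 0 (vcons Nat 1 2 (vcons Nat 0 2 (vnil Nat)))) (vcons Nat 2 0 (vcons Nat 1 2 (vcons Nat 0 2 (vnil Nat))))


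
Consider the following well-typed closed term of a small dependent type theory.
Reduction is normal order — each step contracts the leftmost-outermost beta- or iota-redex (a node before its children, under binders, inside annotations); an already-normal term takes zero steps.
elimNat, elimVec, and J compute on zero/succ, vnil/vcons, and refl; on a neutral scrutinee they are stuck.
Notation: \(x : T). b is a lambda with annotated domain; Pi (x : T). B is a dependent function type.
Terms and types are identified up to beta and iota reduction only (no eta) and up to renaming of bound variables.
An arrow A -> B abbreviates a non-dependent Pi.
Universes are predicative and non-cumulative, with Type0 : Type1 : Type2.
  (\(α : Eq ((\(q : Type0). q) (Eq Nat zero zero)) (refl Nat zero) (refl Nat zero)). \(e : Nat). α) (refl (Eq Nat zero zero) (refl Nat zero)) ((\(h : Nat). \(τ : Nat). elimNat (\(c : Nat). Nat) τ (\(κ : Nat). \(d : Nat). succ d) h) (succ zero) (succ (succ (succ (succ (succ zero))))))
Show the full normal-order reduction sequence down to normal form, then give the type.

normal-order reduction:
  (\(α : Eq ((\(q : Type0). q) (Eq Nat zero zero)) (refl Nat zero) (refl Nat zero)). \(e : Nat). α) (refl (Eq Nat zero zero) (refl Nat zero)) ((\(h : Nat). \(τ : Nat). elimNat (\(c : Nat). Nat) τ (\(κ : Nat). \(d : Nat). succ d) h) (succ zero) (succ (succ (succ (succ (succ zero))))))
  ~> (\(α : Nat). refl (Eq Nat zero zero) (refl Nat zero)) ((\(q : Nat). \(e : Nat). elimNat (\(h : Nat). Nat) e (\(τ : Nat). \(c : Nat). succ c) q) (succ zero) (succ (succ (succ (succ (succ zero))))))
  ~> refl (Eq Nat zero zero) (refl Nat zero)
the term's type:
  Eq (Eq Nat zero zero) (refl Nat zero) (refl Nat zero)


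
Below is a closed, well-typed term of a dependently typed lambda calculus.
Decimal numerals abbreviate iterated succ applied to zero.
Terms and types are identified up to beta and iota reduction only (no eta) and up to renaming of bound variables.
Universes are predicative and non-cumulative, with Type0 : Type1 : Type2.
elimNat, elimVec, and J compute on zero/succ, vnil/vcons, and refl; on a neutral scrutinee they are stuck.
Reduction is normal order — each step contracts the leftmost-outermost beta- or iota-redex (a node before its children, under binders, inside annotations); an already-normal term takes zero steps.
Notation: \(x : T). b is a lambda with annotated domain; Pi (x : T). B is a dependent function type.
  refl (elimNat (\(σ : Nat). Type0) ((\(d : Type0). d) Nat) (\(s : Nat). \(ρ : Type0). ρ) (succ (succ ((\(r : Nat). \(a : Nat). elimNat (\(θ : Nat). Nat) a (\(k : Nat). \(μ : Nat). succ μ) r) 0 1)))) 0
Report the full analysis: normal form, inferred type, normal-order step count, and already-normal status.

reduced normal form:
  refl Nat 0
the term's type:
  Eq Nat 0 0
normal-order step count: 14
already normal: no
first redex: an elimNat iota-redex


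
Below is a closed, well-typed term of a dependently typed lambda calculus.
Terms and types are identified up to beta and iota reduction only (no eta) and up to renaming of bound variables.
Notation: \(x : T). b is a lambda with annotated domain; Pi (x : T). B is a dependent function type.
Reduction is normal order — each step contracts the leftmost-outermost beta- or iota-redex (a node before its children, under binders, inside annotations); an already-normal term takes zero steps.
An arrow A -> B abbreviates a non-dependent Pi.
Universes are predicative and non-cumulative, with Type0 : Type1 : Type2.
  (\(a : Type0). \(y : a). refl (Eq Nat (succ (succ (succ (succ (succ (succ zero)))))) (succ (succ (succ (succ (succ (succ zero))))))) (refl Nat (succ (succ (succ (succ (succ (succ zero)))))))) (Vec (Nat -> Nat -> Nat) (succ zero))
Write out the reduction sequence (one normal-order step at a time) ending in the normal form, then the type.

reduction (normal order):
  (\(a : Type0). \(y : a). refl (Eq Nat (succ (succ (succ (succ (succ (succ zero)))))) (succ (succ (succ (succ (succ (succ zero))))))) (refl Nat (succ (succ (succ (succ (succ (succ zero)))))))) (Vec (Nat -> Nat -> Nat) (succ zero))
  ~> \(a : Vec (Nat -> Nat -> Nat) (succ zero)). refl (Eq Nat (succ (succ (succ (succ (succ (succ zero)))))) (succ (succ (succ (succ (succ (succ zero))))))) (refl Nat (succ (succ (succ (succ (succ (succ zero)))))))
type:
  Vec (Nat -> Nat -> Nat) (succ zero) -> Eq (Eq Nat (succ (succ (succ (succ (succ (succ zero)))))) (succ (succ (succ (succ (succ (succ zero))))))) (refl Nat (succ (succ (succ (succ (succ (succ zero))))))) (refl Nat (succ (succ (succ (succ (succ (succ zero)))))))


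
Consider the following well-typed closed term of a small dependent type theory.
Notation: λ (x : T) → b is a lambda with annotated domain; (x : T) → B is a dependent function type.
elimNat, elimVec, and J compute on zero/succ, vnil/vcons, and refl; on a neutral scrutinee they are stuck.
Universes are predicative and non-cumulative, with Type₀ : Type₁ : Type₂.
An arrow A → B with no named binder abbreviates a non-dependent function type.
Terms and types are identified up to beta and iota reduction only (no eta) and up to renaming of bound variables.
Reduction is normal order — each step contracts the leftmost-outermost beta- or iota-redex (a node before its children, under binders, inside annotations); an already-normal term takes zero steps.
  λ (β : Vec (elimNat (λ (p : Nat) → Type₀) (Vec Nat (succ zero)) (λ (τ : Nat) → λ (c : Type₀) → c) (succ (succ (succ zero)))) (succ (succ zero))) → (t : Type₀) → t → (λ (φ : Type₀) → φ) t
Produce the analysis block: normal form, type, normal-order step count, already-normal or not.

resulting normal form:
  λ (β : Vec (Vec Nat (succ zero)) (succ (succ zero))) → (p : Type₀) → p → p
inferred type:
  Vec (Vec Nat (succ zero)) (succ (succ zero)) → Type₁
reduction steps (normal order): 11
already normal: no
first redex: an elimNat iota-redex


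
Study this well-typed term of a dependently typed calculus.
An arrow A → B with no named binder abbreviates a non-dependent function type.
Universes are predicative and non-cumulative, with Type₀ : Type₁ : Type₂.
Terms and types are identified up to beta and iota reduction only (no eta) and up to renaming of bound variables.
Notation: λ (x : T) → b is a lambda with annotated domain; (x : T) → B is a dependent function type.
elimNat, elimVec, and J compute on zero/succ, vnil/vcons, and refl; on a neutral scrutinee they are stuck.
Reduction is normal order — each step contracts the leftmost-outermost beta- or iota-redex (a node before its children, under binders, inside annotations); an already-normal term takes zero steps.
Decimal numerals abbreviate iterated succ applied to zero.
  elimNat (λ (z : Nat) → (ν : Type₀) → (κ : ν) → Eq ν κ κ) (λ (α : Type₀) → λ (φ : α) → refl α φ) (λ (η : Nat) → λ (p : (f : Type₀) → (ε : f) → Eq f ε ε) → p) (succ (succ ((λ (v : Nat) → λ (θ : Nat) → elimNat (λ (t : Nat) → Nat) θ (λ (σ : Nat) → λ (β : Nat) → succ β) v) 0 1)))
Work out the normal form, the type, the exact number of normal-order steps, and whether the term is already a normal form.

resulting normal form:
  λ (z : Type₀) → λ (ν : z) → refl z ν
inferred type:
  (z : Type₀) → (ν : z) → Eq z ν ν
reduction steps (normal order): 13
term was already normal: no
first redex: an elimNat iota-redex


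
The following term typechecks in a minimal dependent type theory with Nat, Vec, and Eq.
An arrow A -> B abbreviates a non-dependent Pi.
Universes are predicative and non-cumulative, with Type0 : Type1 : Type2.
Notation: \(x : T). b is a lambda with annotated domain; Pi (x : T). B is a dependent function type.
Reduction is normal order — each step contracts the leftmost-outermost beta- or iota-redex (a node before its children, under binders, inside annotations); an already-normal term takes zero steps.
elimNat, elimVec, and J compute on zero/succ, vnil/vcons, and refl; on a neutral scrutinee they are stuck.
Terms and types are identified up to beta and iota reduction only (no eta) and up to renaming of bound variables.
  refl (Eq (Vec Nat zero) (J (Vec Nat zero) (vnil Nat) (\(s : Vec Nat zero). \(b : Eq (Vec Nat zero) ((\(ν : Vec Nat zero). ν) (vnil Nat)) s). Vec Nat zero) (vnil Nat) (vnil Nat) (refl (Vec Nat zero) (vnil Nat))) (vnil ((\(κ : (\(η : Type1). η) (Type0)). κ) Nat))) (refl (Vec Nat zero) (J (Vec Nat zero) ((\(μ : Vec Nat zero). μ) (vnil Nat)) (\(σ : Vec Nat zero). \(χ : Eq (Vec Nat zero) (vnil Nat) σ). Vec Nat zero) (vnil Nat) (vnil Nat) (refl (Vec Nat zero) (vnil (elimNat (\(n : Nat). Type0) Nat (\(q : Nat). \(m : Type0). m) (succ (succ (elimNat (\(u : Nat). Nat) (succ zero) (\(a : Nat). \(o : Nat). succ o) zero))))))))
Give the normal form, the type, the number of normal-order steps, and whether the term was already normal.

normal form:
  refl (Eq (Vec Nat zero) (vnil Nat) (vnil Nat)) (refl (Vec Nat zero) (vnil Nat))
type:
  Eq (Eq (Vec Nat zero) (vnil Nat) (vnil Nat)) (refl (Vec Nat zero) (vnil Nat)) (refl (Vec Nat zero) (vnil Nat))
steps to reach normal form (normal order): 3
already normal: no
first contracted redex: a J iota-redex


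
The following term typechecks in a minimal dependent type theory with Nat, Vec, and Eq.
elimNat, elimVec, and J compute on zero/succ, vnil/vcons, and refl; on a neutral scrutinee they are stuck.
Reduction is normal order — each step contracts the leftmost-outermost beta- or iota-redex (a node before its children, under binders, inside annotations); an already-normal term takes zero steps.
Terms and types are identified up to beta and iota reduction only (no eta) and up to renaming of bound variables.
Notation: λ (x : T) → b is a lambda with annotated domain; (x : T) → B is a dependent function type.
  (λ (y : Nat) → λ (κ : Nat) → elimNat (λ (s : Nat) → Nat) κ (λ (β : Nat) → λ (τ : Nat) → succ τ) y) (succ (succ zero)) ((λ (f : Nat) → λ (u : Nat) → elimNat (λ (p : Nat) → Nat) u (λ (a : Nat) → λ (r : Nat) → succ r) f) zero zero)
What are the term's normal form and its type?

resulting normal form:
  succ (succ zero)
the term's type:
  Nat


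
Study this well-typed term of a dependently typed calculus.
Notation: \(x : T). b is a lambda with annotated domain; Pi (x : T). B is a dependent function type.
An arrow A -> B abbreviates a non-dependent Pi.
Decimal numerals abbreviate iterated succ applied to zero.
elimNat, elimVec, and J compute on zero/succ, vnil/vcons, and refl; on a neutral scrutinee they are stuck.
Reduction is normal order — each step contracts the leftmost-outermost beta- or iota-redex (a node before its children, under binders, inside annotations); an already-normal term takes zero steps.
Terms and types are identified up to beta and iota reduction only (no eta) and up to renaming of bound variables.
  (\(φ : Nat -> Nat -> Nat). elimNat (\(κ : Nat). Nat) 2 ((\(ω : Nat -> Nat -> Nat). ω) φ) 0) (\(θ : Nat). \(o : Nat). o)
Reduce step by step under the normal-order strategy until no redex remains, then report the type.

normal-order reduction sequence:
  (\(φ : Nat -> Nat -> Nat). elimNat (\(κ : Nat). Nat) 2 ((\(ω : Nat -> Nat -> Nat). ω) φ) 0) (\(θ : Nat). \(o : Nat). o)
  ~> elimNat (\(φ : Nat). Nat) 2 ((\(κ : Nat -> Nat -> Nat). κ) (\(ω : Nat). \(θ : Nat). θ)) 0
  ~> 2
type:
  Nat


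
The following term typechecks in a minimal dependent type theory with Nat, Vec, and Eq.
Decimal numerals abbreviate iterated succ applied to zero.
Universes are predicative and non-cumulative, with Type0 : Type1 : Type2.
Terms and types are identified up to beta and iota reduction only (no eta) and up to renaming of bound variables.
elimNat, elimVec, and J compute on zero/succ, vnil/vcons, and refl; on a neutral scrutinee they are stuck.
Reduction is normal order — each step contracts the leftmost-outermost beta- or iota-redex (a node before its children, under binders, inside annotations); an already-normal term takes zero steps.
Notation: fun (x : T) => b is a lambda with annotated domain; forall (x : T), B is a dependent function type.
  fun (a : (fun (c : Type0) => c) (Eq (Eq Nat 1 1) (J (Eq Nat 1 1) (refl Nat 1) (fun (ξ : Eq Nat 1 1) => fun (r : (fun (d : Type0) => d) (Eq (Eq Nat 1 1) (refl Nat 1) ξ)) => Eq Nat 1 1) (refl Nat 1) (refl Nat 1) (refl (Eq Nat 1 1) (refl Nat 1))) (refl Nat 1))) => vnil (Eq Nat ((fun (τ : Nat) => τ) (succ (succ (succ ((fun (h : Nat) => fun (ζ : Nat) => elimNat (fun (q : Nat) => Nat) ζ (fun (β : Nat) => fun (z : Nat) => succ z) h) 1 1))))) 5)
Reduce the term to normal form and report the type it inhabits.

resulting normal form:
  fun (a : Eq (Eq Nat 1 1) (refl Nat 1) (refl Nat 1)) => vnil (Eq Nat 5 5)
the term's type:
  forall (a : Eq (Eq Nat 1 1) (refl Nat 1) (refl Nat 1)), Vec (Eq Nat 5 5) 0
observation: contracting a beta-redex first, the term normalizes in 9 steps.


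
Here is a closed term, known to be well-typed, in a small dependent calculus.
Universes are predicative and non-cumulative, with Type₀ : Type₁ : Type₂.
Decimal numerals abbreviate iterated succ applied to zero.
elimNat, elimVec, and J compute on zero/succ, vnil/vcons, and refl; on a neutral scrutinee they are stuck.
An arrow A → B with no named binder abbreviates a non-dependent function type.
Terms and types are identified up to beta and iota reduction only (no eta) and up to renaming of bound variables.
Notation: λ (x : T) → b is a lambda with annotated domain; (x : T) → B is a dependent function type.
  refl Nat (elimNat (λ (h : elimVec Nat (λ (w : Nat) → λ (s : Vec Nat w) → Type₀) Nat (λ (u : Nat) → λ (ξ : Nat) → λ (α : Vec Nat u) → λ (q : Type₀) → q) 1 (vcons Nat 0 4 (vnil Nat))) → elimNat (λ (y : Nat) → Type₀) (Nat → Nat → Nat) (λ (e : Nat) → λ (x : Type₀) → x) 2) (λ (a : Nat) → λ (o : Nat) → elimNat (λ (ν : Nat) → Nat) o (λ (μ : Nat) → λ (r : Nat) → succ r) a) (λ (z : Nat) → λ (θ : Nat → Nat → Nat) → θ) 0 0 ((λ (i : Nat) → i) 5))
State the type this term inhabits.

inferred type:
  Eq Nat 5 5


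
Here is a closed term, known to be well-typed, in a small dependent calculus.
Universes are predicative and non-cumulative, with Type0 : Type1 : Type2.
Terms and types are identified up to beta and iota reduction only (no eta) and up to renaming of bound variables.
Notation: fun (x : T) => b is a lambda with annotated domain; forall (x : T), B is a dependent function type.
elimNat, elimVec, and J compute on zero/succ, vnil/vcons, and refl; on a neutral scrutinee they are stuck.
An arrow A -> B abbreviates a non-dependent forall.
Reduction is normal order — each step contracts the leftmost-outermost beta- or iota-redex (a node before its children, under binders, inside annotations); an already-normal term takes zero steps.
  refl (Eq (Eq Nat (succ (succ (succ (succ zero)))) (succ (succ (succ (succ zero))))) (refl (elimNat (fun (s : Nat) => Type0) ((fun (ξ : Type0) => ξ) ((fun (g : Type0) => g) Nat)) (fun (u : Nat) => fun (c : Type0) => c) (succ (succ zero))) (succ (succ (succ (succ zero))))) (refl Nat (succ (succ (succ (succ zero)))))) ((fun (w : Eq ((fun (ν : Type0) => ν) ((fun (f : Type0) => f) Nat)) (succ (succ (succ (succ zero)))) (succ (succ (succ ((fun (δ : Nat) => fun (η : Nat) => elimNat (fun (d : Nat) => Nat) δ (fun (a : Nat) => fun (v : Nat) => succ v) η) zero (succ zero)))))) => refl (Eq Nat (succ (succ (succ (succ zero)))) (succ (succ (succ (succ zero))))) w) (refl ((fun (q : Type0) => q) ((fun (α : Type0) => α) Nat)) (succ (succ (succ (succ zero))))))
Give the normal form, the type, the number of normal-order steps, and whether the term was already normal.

normal form:
  refl (Eq (Eq Nat (succ (succ (succ (succ zero)))) (succ (succ (succ (succ zero))))) (refl Nat (succ (succ (succ (succ zero))))) (refl Nat (succ (succ (succ (succ zero)))))) (refl (Eq Nat (succ (succ (succ (succ zero)))) (succ (succ (succ (succ zero))))) (refl Nat (succ (succ (succ (succ zero))))))
type:
  Eq (Eq (Eq Nat (succ (succ (succ (succ zero)))) (succ (succ (succ (succ zero))))) (refl Nat (succ (succ (succ (succ zero))))) (refl Nat (succ (succ (succ (succ zero)))))) (refl (Eq Nat (succ (succ (succ (succ zero)))) (succ (succ (succ (succ zero))))) (refl Nat (succ (succ (succ (succ zero)))))) (refl (Eq Nat (succ (succ (succ (succ zero)))) (succ (succ (succ (succ zero))))) (refl Nat (succ (succ (succ (succ zero))))))
steps to reach normal form (normal order): 12
term was already normal: no
first redex: an elimNat iota-redex


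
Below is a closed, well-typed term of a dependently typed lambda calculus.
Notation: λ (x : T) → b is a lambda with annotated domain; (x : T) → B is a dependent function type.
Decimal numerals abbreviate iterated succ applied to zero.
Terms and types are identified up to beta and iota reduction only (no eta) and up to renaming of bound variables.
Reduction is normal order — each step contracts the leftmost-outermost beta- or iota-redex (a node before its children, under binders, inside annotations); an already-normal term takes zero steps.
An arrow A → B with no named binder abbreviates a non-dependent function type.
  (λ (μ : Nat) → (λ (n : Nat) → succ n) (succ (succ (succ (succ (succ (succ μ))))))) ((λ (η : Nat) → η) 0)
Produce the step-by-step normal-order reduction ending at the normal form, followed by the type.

normal-order reduction:
  (λ (μ : Nat) → (λ (n : Nat) → succ n) (succ (succ (succ (succ (succ (succ μ))))))) ((λ (η : Nat) → η) 0)
  ~> (λ (μ : Nat) → succ μ) (succ (succ (succ (succ (succ (succ ((λ (n : Nat) → n) 0)))))))
  ~> succ (succ (succ (succ (succ (succ (succ ((λ (μ : Nat) → μ) 0)))))))
  ~> 7
type:
  Nat


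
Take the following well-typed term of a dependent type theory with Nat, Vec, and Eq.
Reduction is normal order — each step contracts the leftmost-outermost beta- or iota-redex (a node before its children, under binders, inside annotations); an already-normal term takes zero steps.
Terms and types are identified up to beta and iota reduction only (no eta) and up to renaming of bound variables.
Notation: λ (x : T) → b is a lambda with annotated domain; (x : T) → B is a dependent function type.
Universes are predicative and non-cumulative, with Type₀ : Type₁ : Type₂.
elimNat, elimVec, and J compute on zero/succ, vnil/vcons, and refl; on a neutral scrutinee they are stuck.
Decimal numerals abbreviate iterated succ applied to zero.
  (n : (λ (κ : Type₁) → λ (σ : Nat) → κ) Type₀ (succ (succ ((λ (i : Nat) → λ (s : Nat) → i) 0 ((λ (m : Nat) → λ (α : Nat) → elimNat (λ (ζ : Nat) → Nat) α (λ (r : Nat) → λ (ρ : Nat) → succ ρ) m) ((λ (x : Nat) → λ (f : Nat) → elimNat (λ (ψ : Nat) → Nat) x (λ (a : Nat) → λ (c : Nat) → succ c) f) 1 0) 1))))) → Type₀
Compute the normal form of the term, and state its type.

reduced normal form:
  (n : Type₀) → Type₀
the term's type:
  Type₁


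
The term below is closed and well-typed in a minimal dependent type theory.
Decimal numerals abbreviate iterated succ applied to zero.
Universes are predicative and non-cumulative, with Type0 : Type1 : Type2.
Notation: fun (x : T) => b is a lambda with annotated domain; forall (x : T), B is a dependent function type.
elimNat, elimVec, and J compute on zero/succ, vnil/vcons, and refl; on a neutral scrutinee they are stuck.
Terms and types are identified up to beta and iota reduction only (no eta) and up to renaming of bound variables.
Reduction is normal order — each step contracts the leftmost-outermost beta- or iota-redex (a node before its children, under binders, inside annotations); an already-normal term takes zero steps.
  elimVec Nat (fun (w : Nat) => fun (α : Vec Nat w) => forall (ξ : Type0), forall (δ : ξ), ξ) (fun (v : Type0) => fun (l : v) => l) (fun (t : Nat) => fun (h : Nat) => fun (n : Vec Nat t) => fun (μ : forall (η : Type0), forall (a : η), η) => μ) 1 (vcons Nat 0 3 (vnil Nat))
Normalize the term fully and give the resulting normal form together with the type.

reduced normal form:
  fun (w : Type0) => fun (α : w) => α
inferred type:
  forall (w : Type0), forall (α : w), w
observation: 6 normal-order steps separate the term from its normal form.


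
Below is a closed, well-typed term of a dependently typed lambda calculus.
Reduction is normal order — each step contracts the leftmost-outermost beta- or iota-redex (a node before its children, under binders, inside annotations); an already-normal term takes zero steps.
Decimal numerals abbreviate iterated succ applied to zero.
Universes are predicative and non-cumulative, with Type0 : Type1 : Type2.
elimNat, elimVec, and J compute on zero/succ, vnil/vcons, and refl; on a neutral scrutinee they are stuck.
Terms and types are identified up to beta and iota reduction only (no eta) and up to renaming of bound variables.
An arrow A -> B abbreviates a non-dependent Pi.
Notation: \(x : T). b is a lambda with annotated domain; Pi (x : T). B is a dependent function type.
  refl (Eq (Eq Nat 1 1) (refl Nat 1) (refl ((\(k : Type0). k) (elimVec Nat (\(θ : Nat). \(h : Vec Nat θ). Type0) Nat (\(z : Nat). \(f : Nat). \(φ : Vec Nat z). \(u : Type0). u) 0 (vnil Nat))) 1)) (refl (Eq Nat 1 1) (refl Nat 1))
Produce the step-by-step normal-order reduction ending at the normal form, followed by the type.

normal-order reduction sequence:
  refl (Eq (Eq Nat 1 1) (refl Nat 1) (refl ((\(k : Type0). k) (elimVec Nat (\(θ : Nat). \(h : Vec Nat θ). Type0) Nat (\(z : Nat). \(f : Nat). \(φ : Vec Nat z). \(u : Type0). u) 0 (vnil Nat))) 1)) (refl (Eq Nat 1 1) (refl Nat 1))
  ~> refl (Eq (Eq Nat 1 1) (refl Nat 1) (refl (elimVec Nat (\(k : Nat). \(θ : Vec Nat k). Type0) Nat (\(h : Nat). \(z : Nat). \(f : Vec Nat h). \(φ : Type0). φ) 0 (vnil Nat)) 1)) (refl (Eq Nat 1 1) (refl Nat 1))
  ~> refl (Eq (Eq Nat 1 1) (refl Nat 1) (refl Nat 1)) (refl (Eq Nat 1 1) (refl Nat 1))
type:
  Eq (Eq (Eq Nat 1 1) (refl Nat 1) (refl Nat 1)) (refl (Eq Nat 1 1) (refl Nat 1)) (refl (Eq Nat 1 1) (refl Nat 1))


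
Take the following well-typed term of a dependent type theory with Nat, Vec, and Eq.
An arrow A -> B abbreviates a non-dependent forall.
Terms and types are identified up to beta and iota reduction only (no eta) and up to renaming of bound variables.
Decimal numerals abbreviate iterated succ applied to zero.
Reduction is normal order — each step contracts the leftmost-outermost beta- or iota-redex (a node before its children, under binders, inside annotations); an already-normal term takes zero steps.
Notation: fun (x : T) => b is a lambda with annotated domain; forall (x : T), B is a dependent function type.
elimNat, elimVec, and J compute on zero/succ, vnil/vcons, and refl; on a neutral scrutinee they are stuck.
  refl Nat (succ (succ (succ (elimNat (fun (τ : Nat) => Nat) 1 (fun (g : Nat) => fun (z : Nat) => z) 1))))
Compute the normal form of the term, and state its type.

reduced normal form:
  refl Nat 4
type:
  Eq Nat 4 4
observation: 4 normal-order steps normalize the term, beginning with an elimNat iota-redex.


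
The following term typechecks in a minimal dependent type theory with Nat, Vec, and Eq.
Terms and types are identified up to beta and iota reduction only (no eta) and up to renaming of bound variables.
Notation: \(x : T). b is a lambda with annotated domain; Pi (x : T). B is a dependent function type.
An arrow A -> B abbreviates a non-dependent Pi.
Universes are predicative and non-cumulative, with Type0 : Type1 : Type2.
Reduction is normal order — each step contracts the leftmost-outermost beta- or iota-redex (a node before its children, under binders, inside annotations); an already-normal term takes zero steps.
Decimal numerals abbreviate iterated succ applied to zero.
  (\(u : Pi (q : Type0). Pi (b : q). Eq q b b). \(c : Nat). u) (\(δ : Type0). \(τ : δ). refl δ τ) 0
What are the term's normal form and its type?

reduced normal form:
  \(u : Type0). \(q : u). refl u q
inferred type:
  Pi (u : Type0). Pi (q : u). Eq u q q


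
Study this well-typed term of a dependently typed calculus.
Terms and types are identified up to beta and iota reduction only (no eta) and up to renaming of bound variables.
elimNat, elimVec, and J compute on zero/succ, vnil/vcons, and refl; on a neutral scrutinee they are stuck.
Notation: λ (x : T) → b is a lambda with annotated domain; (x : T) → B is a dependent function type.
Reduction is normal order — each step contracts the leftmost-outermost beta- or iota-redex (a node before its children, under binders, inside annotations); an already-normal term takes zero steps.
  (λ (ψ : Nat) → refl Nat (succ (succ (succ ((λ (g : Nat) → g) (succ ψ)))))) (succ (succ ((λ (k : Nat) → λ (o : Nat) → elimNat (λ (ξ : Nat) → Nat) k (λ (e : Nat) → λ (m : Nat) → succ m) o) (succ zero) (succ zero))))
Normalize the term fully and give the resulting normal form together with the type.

resulting normal form:
  refl Nat (succ (succ (succ (succ (succ (succ (succ (succ zero))))))))
the term's type:
  Eq Nat (succ (succ (succ (succ (succ (succ (succ (succ zero)))))))) (succ (succ (succ (succ (succ (succ (succ (succ zero))))))))
observation: 8 normal-order steps separate the term from its normal form.


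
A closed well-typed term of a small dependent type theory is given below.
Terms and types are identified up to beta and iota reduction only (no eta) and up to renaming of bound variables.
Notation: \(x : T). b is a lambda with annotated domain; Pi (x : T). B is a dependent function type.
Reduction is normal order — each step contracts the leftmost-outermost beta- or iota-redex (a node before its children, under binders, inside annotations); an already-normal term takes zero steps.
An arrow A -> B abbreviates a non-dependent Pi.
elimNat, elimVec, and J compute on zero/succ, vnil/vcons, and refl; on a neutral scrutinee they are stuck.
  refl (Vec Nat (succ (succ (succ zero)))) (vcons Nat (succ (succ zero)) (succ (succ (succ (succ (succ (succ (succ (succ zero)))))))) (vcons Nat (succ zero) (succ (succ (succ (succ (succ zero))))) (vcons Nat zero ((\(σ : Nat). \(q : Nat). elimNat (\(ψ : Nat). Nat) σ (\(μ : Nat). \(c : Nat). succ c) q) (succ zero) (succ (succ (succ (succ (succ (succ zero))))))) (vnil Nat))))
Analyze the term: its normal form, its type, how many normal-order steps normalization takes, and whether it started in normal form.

reduced normal form:
  refl (Vec Nat (succ (succ (succ zero)))) (vcons Nat (succ (succ zero)) (succ (succ (succ (succ (succ (succ (succ (succ zero)))))))) (vcons Nat (succ zero) (succ (succ (succ (succ (succ zero))))) (vcons Nat zero (succ (succ (succ (succ (succ (succ (succ zero))))))) (vnil Nat))))
inferred type:
  Eq (Vec Nat (succ (succ (succ zero)))) (vcons Nat (succ (succ zero)) (succ (succ (succ (succ (succ (succ (succ (succ zero)))))))) (vcons Nat (succ zero) (succ (succ (succ (succ (succ zero))))) (vcons Nat zero (succ (succ (succ (succ (succ (succ (succ zero))))))) (vnil Nat)))) (vcons Nat (succ (succ zero)) (succ (succ (succ (succ (succ (succ (succ (succ zero)))))))) (vcons Nat (succ zero) (succ (succ (succ (succ (succ zero))))) (vcons Nat zero (succ (succ (succ (succ (succ (succ (succ zero))))))) (vnil Nat))))
steps to reach normal form (normal order): 21
started in normal form: no
first contracted redex: a beta-redex
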